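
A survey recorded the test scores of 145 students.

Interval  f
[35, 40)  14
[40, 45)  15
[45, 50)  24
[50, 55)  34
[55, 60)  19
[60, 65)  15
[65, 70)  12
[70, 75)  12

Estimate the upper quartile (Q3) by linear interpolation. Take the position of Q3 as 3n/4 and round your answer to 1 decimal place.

Cumulative frequencies: 14, 29, 53, 87, 106, 121, 133, 145
n = 145; position = 3n/4 = 108.75.
This falls in the class [60, 65): L = 60, F = 106, f = 15, h = 5.
Upper quartile ≈ 60 + ((108.75 − 106) / 15) × 5 = 60.9167

60.9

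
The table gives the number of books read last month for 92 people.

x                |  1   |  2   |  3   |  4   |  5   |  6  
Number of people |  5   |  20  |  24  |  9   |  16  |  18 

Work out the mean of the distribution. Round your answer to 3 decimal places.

Values: 1, 2, 3, 4, 5, 6
Σfx = 5×1 + 20×2 + 24×3 + 9×4 + 16×5 + 18×6 = 341
n = Σf = 92
Mean = 341 / 92 = 3.7065

3.707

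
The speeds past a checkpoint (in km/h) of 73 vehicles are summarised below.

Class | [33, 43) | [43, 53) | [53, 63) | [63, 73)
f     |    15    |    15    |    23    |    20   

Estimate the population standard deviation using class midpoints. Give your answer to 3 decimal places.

10.882

Midpoints: 38, 48, 58, 68
n = 73, Σfm = 3984, mean = 54.5753
Σfm² = 226072
Σf(m − x̄)² = Σfm² − (Σfm)²/n = 226072 − 3984²/73 = 8643.8356
Population variance = 8643.8356 / 73 = 118.4087
Standard deviation = √118.4087 = 10.8816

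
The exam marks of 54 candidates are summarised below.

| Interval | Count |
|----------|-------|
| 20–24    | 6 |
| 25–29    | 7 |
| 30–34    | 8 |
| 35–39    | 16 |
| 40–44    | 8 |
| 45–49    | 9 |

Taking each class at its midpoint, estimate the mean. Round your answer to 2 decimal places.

Midpoints: 22, 27, 32, 37, 42, 47
Σfm = 6×22 + 7×27 + 8×32 + 16×37 + 8×42 + 9×47 = 1928
n = Σf = 54
Mean = 1928 / 54 = 35.7037

35.70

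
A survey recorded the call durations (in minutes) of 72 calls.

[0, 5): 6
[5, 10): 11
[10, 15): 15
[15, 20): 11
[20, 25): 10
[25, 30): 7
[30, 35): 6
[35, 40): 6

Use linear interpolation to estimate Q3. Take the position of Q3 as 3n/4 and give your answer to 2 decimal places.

Cumulative frequencies: 6, 17, 32, 43, 53, 60, 66, 72
n = 72; position = 3n/4 = 54.
This falls in the class [25, 30): L = 25, F = 53, f = 7, h = 5.
Upper quartile ≈ 25 + ((54 − 53) / 7) × 5 = 25.7143

25.71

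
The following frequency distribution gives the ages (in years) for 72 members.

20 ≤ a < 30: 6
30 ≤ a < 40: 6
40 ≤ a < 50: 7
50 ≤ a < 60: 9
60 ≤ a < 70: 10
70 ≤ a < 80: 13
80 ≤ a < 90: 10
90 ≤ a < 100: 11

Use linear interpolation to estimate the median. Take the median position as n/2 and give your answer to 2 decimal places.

68.00

Cumulative frequencies: 6, 12, 19, 28, 38, 51, 61, 72
n = 72; position = n/2 = 36.
This falls in the class 60 ≤ a < 70: L = 60, F = 28, f = 10, h = 10.
Median ≈ 60 + ((36 − 28) / 10) × 10 = 68.0000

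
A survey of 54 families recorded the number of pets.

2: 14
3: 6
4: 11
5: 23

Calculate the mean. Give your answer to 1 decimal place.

Values: 2, 3, 4, 5
Σfx = 14×2 + 6×3 + 11×4 + 23×5 = 205
n = Σf = 54
Mean = 205 / 54 = 3.7963

3.8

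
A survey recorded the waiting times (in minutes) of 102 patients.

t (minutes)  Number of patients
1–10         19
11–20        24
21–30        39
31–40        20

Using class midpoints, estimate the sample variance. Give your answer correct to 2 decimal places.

Midpoints: 5.5, 15.5, 25.5, 35.5
n = 102, Σfm = 2181, mean = 21.3824
Σfm² = 56905.5
Σf(m − x̄)² = Σfm² − (Σfm)²/n = 56905.5 − 2181²/102 = 10270.5882
Sample variance = 10270.5882 / 101 = 101.6890

101.69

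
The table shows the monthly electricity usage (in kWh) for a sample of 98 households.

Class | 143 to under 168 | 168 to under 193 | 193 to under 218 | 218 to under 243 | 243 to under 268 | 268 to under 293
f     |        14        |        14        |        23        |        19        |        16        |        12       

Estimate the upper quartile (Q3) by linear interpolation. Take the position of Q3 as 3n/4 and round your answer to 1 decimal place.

Cumulative frequencies: 14, 28, 51, 70, 86, 98
n = 98; position = 3n/4 = 73.5.
This falls in the class 243 to under 268: L = 243, F = 70, f = 16, h = 25.
Upper quartile ≈ 243 + ((73.5 − 70) / 16) × 25 = 248.4688

248.5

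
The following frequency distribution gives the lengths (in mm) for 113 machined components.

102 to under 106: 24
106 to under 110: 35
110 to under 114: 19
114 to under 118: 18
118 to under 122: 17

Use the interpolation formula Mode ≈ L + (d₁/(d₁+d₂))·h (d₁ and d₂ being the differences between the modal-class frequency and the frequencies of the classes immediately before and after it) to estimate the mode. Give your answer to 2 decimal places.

Modal class: 106 to under 110 (highest frequency 35).
d₁ = 35 − 24 = 11, d₂ = 35 − 19 = 16
Mode ≈ 106 + (11/(11+16)) × 4 = 106 + 1.6296 = 107.6296

107.63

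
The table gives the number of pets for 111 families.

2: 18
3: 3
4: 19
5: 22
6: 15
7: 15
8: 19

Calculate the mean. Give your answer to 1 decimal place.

5.2

Values: 2, 3, 4, 5, 6, 7, 8
Σfx = 18×2 + 3×3 + 19×4 + 22×5 + 15×6 + 15×7 + 19×8 = 578
n = Σf = 111
Mean = 578 / 111 = 5.2072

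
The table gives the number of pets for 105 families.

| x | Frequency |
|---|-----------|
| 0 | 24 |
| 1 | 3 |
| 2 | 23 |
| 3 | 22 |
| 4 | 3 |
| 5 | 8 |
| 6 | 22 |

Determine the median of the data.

Cumulative frequencies: 24, 27, 50, 72, 75, 83, 105
n = 105, so the median is the value in position (n+1)/2 = 53.
Position 53 falls at value 3.

3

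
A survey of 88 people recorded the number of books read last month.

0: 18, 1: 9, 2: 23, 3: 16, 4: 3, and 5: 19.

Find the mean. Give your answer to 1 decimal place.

2.4

Values: 0, 1, 2, 3, 4, 5
Σfx = 18×0 + 9×1 + 23×2 + 16×3 + 3×4 + 19×5 = 210
n = Σf = 88
Mean = 210 / 88 = 2.3864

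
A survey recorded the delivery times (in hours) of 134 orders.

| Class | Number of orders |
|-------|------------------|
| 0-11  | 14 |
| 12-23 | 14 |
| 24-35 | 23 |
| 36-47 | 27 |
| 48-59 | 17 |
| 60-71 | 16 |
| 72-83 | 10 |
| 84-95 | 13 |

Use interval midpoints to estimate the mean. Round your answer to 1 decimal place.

44.9

Midpoints: 5.5, 17.5, 29.5, 41.5, 53.5, 65.5, 77.5, 89.5
Σfm = 14×5.5 + 14×17.5 + 23×29.5 + 27×41.5 + 17×53.5 + 16×65.5 + 10×77.5 + 13×89.5 = 6017
n = Σf = 134
Mean = 6017 / 134 = 44.9030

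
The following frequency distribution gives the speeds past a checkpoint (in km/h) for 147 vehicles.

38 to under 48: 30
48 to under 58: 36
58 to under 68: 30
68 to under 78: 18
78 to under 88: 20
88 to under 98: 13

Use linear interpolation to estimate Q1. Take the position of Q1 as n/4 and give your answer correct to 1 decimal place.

Cumulative frequencies: 30, 66, 96, 114, 134, 147
n = 147; position = n/4 = 36.75.
This falls in the class 48 to under 58: L = 48, F = 30, f = 36, h = 10.
Lower quartile ≈ 48 + ((36.75 − 30) / 36) × 10 = 49.8750

49.9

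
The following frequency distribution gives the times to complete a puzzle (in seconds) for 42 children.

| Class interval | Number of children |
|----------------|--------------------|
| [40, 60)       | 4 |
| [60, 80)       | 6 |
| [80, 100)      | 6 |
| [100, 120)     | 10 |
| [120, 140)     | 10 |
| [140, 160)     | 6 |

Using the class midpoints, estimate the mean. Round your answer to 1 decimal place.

106.2

Midpoints: 50, 70, 90, 110, 130, 150
Σfm = 4×50 + 6×70 + 6×90 + 10×110 + 10×130 + 6×150 = 4460
n = Σf = 42
Mean = 4460 / 42 = 106.1905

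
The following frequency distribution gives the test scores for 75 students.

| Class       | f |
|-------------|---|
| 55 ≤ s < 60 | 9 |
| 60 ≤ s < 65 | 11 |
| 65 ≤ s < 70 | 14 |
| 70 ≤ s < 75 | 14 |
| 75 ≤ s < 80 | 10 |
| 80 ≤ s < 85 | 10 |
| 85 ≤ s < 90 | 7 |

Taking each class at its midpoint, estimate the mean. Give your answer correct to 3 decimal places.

Midpoints: 57.5, 62.5, 67.5, 72.5, 77.5, 82.5, 87.5
Σfm = 9×57.5 + 11×62.5 + 14×67.5 + 14×72.5 + 10×77.5 + 10×82.5 + 7×87.5 = 5377.5
n = Σf = 75
Mean = 5377.5 / 75 = 71.7000

71.700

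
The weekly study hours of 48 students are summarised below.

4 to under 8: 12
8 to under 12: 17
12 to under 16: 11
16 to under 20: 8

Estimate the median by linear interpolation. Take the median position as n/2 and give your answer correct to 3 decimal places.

Cumulative frequencies: 12, 29, 40, 48
n = 48; position = n/2 = 24.
This falls in the class 8 to under 12: L = 8, F = 12, f = 17, h = 4.
Median ≈ 8 + ((24 − 12) / 17) × 4 = 10.8235

10.824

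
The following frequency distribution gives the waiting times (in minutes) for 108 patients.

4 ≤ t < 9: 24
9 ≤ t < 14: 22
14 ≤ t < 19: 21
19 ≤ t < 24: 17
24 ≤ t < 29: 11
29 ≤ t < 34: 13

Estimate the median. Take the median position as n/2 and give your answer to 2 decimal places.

Cumulative frequencies: 24, 46, 67, 84, 95, 108
n = 108; position = n/2 = 54.
This falls in the class 14 ≤ t < 19: L = 14, F = 46, f = 21, h = 5.
Median ≈ 14 + ((54 − 46) / 21) × 5 = 15.9048

15.90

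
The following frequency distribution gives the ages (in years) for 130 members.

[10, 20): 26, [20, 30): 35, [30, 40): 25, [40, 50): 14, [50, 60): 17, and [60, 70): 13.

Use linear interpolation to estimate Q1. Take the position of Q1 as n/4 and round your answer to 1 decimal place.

21.9

Cumulative frequencies: 26, 61, 86, 100, 117, 130
n = 130; position = n/4 = 32.5.
This falls in the class [20, 30): L = 20, F = 26, f = 35, h = 10.
Lower quartile ≈ 20 + ((32.5 − 26) / 35) × 10 = 21.8571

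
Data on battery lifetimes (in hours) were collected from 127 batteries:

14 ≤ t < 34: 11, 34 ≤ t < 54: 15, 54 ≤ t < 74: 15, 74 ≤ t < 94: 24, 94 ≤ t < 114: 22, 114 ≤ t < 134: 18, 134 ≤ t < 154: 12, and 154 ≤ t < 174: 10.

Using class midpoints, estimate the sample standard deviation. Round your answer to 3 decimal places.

40.289

Midpoints: 24, 44, 64, 84, 104, 124, 144, 164
n = 127, Σfm = 11788, mean = 92.8189
Σfm² = 1298672
Σf(m − x̄)² = Σfm² − (Σfm)²/n = 1298672 − 11788²/127 = 204522.8346
Sample variance = 204522.8346 / 126 = 1623.1971
Standard deviation = √1623.1971 = 40.2889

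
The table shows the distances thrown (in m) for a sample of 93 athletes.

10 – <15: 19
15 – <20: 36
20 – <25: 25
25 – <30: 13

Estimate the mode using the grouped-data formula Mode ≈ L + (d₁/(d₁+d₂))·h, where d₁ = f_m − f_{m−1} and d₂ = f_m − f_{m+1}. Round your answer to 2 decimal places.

Modal class: 15 – <20 (highest frequency 36).
d₁ = 36 − 19 = 17, d₂ = 36 − 25 = 11
Mode ≈ 15 + (17/(17+11)) × 5 = 15 + 3.0357 = 18.0357

18.04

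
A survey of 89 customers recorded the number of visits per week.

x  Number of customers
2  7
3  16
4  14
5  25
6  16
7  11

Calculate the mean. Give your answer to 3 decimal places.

Values: 2, 3, 4, 5, 6, 7
Σfx = 7×2 + 16×3 + 14×4 + 25×5 + 16×6 + 11×7 = 416
n = Σf = 89
Mean = 416 / 89 = 4.6742

4.674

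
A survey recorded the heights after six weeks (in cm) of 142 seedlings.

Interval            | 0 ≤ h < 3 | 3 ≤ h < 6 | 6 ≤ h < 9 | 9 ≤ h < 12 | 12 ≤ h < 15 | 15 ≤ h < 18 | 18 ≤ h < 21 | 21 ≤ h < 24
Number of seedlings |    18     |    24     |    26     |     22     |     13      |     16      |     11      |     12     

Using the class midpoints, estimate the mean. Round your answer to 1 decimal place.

10.5

Midpoints: 1.5, 4.5, 7.5, 10.5, 13.5, 16.5, 19.5, 22.5
Σfm = 18×1.5 + 24×4.5 + 26×7.5 + 22×10.5 + 13×13.5 + 16×16.5 + 11×19.5 + 12×22.5 = 1485
n = Σf = 142
Mean = 1485 / 142 = 10.4577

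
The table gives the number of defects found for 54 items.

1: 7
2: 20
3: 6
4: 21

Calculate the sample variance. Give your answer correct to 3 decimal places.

1.243

Values: 1, 2, 3, 4
n = 54, Σfx = 149, mean = 2.7593
Σfx² = 477
Σf(x − x̄)² = Σfx² − (Σfx)²/n = 477 − 149²/54 = 65.8704
Sample variance = 65.8704 / 53 = 1.2428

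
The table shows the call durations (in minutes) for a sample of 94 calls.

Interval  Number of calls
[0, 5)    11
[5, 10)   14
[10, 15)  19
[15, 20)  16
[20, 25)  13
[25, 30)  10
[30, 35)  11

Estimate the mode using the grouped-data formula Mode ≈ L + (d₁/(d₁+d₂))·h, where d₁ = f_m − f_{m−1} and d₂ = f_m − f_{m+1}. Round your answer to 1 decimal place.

Modal class: [10, 15) (highest frequency 19).
d₁ = 19 − 14 = 5, d₂ = 19 − 16 = 3
Mode ≈ 10 + (5/(5+3)) × 5 = 10 + 3.1250 = 13.1250

13.1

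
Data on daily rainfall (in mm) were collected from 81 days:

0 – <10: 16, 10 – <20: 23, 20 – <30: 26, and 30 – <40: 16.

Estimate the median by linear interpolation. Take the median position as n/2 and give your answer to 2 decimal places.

Cumulative frequencies: 16, 39, 65, 81
n = 81; position = n/2 = 40.5.
This falls in the class 20 – <30: L = 20, F = 39, f = 26, h = 10.
Median ≈ 20 + ((40.5 − 39) / 26) × 10 = 20.5769

20.58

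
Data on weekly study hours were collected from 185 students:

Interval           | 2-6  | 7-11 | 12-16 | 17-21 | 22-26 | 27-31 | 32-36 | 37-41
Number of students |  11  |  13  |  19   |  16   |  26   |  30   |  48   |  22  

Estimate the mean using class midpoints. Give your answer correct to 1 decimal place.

25.5

Midpoints: 4, 9, 14, 19, 24, 29, 34, 39
Σfm = 11×4 + 13×9 + 19×14 + 16×19 + 26×24 + 30×29 + 48×34 + 22×39 = 4715
n = Σf = 185
Mean = 4715 / 185 = 25.4865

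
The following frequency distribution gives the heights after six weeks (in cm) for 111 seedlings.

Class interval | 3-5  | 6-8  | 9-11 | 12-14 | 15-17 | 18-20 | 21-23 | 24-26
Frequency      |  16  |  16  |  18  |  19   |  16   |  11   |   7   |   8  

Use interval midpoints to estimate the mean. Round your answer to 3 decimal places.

Midpoints: 4, 7, 10, 13, 16, 19, 22, 25
Σfm = 16×4 + 16×7 + 18×10 + 19×13 + 16×16 + 11×19 + 7×22 + 8×25 = 1422
n = Σf = 111
Mean = 1422 / 111 = 12.8108

12.811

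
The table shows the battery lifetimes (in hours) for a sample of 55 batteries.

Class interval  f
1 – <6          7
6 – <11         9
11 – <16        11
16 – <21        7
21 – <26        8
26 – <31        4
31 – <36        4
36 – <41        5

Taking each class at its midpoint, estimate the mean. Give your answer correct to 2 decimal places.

18.32

Midpoints: 3.5, 8.5, 13.5, 18.5, 23.5, 28.5, 33.5, 38.5
Σfm = 7×3.5 + 9×8.5 + 11×13.5 + 7×18.5 + 8×23.5 + 4×28.5 + 4×33.5 + 5×38.5 = 1007.5
n = Σf = 55
Mean = 1007.5 / 55 = 18.3182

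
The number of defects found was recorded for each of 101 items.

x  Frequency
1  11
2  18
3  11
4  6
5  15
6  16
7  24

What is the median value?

Cumulative frequencies: 11, 29, 40, 46, 61, 77, 101
n = 101, so the median is the value in position (n+1)/2 = 51.
Position 51 falls at value 5.

5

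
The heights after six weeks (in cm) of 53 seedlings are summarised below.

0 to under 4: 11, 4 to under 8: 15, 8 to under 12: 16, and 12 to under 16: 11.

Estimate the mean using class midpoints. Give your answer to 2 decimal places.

Midpoints: 2, 6, 10, 14
Σfm = 11×2 + 15×6 + 16×10 + 11×14 = 426
n = Σf = 53
Mean = 426 / 53 = 8.0377

8.04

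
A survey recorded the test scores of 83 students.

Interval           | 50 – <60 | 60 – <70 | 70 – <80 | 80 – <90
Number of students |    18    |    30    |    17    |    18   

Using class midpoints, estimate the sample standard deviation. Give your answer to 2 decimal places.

10.61

Midpoints: 55, 65, 75, 85
n = 83, Σfm = 5745, mean = 69.2169
Σfm² = 406875
Σf(m − x̄)² = Σfm² − (Σfm)²/n = 406875 − 5745²/83 = 9224.0964
Sample variance = 9224.0964 / 82 = 112.4890
Standard deviation = √112.4890 = 10.6061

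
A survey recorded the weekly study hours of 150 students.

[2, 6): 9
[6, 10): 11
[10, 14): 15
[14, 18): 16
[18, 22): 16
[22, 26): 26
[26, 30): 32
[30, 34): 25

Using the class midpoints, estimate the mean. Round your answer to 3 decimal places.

21.333

Midpoints: 4, 8, 12, 16, 20, 24, 28, 32
Σfm = 9×4 + 11×8 + 15×12 + 16×16 + 16×20 + 26×24 + 32×28 + 25×32 = 3200
n = Σf = 150
Mean = 3200 / 150 = 21.3333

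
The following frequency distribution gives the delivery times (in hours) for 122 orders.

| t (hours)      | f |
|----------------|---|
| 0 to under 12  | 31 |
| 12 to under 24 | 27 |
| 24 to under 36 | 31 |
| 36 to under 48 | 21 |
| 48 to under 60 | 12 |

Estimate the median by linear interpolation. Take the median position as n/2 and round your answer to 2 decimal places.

25.16

Cumulative frequencies: 31, 58, 89, 110, 122
n = 122; position = n/2 = 61.
This falls in the class 24 to under 36: L = 24, F = 58, f = 31, h = 12.
Median ≈ 24 + ((61 − 58) / 31) × 12 = 25.1613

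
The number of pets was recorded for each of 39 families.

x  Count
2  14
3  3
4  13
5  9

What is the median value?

4

Cumulative frequencies: 14, 17, 30, 39
n = 39, so the median is the value in position (n+1)/2 = 20.
Position 20 falls at value 4.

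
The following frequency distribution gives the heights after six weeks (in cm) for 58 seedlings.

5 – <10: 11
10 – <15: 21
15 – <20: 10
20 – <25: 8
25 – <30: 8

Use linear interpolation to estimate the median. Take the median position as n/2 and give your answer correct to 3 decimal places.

14.286

Cumulative frequencies: 11, 32, 42, 50, 58
n = 58; position = n/2 = 29.
This falls in the class 10 – <15: L = 10, F = 11, f = 21, h = 5.
Median ≈ 10 + ((29 − 11) / 21) × 5 = 14.2857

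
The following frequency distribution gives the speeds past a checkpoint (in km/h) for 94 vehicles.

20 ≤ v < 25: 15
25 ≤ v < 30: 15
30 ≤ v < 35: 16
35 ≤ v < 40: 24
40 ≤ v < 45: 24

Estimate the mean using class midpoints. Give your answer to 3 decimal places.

Midpoints: 22.5, 27.5, 32.5, 37.5, 42.5
Σfm = 15×22.5 + 15×27.5 + 16×32.5 + 24×37.5 + 24×42.5 = 3190
n = Σf = 94
Mean = 3190 / 94 = 33.9362

33.936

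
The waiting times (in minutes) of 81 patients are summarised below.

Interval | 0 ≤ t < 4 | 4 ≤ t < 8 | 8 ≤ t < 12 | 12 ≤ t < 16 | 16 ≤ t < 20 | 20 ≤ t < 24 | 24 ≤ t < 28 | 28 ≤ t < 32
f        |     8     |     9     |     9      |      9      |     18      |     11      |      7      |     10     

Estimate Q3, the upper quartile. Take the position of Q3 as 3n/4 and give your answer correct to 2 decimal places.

Cumulative frequencies: 8, 17, 26, 35, 53, 64, 71, 81
n = 81; position = 3n/4 = 60.75.
This falls in the class 20 ≤ t < 24: L = 20, F = 53, f = 11, h = 4.
Upper quartile ≈ 20 + ((60.75 − 53) / 11) × 4 = 22.8182

22.82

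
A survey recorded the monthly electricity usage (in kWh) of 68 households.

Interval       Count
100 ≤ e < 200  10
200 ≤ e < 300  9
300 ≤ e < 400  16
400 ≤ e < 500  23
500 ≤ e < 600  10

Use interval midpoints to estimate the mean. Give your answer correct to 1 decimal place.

Midpoints: 150, 250, 350, 450, 550
Σfm = 10×150 + 9×250 + 16×350 + 23×450 + 10×550 = 25200
n = Σf = 68
Mean = 25200 / 68 = 370.5882

370.6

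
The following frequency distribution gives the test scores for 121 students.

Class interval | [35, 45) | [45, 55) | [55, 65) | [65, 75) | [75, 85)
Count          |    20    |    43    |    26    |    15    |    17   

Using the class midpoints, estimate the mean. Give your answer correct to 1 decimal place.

57.2

Midpoints: 40, 50, 60, 70, 80
Σfm = 20×40 + 43×50 + 26×60 + 15×70 + 17×80 = 6920
n = Σf = 121
Mean = 6920 / 121 = 57.1901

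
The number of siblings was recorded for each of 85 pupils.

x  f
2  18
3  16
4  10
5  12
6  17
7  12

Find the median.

4

Cumulative frequencies: 18, 34, 44, 56, 73, 85
n = 85, so the median is the value in position (n+1)/2 = 43.
Position 43 falls at value 4.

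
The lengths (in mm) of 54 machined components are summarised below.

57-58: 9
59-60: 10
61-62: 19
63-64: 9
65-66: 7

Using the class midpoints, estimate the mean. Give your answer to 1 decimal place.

Midpoints: 57.5, 59.5, 61.5, 63.5, 65.5
Σfm = 9×57.5 + 10×59.5 + 19×61.5 + 9×63.5 + 7×65.5 = 3311
n = Σf = 54
Mean = 3311 / 54 = 61.3148

61.3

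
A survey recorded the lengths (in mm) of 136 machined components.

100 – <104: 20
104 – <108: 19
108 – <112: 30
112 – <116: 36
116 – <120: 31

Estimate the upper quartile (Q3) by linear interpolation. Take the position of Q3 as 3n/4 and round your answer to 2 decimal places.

115.67

Cumulative frequencies: 20, 39, 69, 105, 136
n = 136; position = 3n/4 = 102.
This falls in the class 112 – <116: L = 112, F = 69, f = 36, h = 4.
Upper quartile ≈ 112 + ((102 − 69) / 36) × 4 = 115.6667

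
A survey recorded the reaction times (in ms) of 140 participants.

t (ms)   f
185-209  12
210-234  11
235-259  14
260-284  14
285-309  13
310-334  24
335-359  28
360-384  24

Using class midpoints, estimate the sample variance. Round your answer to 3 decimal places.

3178.925

Midpoints: 197, 222, 247, 272, 297, 322, 347, 372
n = 140, Σfm = 42305, mean = 302.1786
Σfm² = 13225535
Σf(m − x̄)² = Σfm² − (Σfm)²/n = 13225535 − 42305²/140 = 441870.5357
Sample variance = 441870.5357 / 139 = 3178.9247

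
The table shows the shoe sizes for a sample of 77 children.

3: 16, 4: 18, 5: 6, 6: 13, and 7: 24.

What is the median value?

5

Cumulative frequencies: 16, 34, 40, 53, 77
n = 77, so the median is the value in position (n+1)/2 = 39.
Position 39 falls at value 5.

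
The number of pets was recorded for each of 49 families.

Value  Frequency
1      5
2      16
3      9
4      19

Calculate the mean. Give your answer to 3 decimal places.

Values: 1, 2, 3, 4
Σfx = 5×1 + 16×2 + 9×3 + 19×4 = 140
n = Σf = 49
Mean = 140 / 49 = 2.8571

2.857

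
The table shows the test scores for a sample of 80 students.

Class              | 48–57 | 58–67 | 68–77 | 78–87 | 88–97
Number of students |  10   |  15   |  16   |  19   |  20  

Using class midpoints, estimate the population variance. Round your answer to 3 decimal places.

183.500

Midpoints: 52.5, 62.5, 72.5, 82.5, 92.5
n = 80, Σfm = 6040, mean = 75.5000
Σfm² = 470700
Σf(m − x̄)² = Σfm² − (Σfm)²/n = 470700 − 6040²/80 = 14680.0000
Population variance = 14680.0000 / 80 = 183.5000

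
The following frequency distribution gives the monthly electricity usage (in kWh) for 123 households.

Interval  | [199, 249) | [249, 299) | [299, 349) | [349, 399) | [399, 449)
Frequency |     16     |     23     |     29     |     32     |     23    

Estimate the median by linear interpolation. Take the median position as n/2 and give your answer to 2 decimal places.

337.79

Cumulative frequencies: 16, 39, 68, 100, 123
n = 123; position = n/2 = 61.5.
This falls in the class [299, 349): L = 299, F = 39, f = 29, h = 50.
Median ≈ 299 + ((61.5 − 39) / 29) × 50 = 337.7931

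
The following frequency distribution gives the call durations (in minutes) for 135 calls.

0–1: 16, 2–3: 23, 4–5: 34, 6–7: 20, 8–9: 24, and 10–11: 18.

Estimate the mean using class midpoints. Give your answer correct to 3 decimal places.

5.493

Midpoints: 0.5, 2.5, 4.5, 6.5, 8.5, 10.5
Σfm = 16×0.5 + 23×2.5 + 34×4.5 + 20×6.5 + 24×8.5 + 18×10.5 = 741.5
n = Σf = 135
Mean = 741.5 / 135 = 5.4926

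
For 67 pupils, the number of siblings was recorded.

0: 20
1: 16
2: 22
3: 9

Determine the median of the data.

Cumulative frequencies: 20, 36, 58, 67
n = 67, so the median is the value in position (n+1)/2 = 34.
Position 34 falls at value 1.

1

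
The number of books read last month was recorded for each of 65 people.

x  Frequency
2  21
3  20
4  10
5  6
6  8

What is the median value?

Cumulative frequencies: 21, 41, 51, 57, 65
n = 65, so the median is the value in position (n+1)/2 = 33.
Position 33 falls at value 3.

3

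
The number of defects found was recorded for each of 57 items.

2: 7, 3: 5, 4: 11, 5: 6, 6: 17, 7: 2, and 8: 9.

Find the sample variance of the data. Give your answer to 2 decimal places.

Values: 2, 3, 4, 5, 6, 7, 8
n = 57, Σfx = 291, mean = 5.1053
Σfx² = 1685
Σf(x − x̄)² = Σfx² − (Σfx)²/n = 1685 − 291²/57 = 199.3684
Sample variance = 199.3684 / 56 = 3.5602

3.56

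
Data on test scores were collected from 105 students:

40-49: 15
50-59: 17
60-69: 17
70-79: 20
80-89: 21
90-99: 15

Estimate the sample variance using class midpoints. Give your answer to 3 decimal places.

Midpoints: 44.5, 54.5, 64.5, 74.5, 84.5, 94.5
n = 105, Σfm = 7372.5, mean = 70.2143
Σfm² = 545826.25
Σf(m − x̄)² = Σfm² − (Σfm)²/n = 545826.25 − 7372.5²/105 = 28171.4286
Sample variance = 28171.4286 / 104 = 270.8791

270.879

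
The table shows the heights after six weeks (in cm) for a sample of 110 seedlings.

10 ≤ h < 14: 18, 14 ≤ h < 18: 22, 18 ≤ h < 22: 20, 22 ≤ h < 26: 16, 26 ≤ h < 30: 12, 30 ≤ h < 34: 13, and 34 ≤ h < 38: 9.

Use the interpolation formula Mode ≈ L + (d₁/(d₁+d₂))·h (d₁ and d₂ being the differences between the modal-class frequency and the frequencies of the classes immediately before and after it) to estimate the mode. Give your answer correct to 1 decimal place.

16.7

Modal class: 14 ≤ h < 18 (highest frequency 22).
d₁ = 22 − 18 = 4, d₂ = 22 − 20 = 2
Mode ≈ 14 + (4/(4+2)) × 4 = 14 + 2.6667 = 16.6667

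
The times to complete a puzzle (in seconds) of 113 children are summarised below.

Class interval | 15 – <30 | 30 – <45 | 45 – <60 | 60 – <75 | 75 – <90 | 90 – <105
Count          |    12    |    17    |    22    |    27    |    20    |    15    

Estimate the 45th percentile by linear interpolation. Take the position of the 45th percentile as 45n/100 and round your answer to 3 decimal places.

59.898

Cumulative frequencies: 12, 29, 51, 78, 98, 113
n = 113; position = 45n/100 = 50.85.
This falls in the class 45 – <60: L = 45, F = 29, f = 22, h = 15.
45th percentile ≈ 45 + ((50.85 − 29) / 22) × 15 = 59.8977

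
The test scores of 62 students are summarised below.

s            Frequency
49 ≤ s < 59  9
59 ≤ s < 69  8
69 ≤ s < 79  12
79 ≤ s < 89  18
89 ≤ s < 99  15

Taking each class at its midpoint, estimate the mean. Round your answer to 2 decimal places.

77.55

Midpoints: 54, 64, 74, 84, 94
Σfm = 9×54 + 8×64 + 12×74 + 18×84 + 15×94 = 4808
n = Σf = 62
Mean = 4808 / 62 = 77.5484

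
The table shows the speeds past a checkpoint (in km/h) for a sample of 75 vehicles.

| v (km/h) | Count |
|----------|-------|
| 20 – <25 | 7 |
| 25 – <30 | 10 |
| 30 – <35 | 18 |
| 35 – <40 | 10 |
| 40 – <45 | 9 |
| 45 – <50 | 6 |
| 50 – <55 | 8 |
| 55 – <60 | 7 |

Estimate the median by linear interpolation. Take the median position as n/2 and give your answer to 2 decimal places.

Cumulative frequencies: 7, 17, 35, 45, 54, 60, 68, 75
n = 75; position = n/2 = 37.5.
This falls in the class 35 – <40: L = 35, F = 35, f = 10, h = 5.
Median ≈ 35 + ((37.5 − 35) / 10) × 5 = 36.2500

36.25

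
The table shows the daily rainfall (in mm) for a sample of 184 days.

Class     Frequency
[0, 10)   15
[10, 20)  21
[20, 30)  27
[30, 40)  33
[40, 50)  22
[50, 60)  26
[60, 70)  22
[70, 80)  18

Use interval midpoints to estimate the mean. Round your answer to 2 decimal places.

Midpoints: 5, 15, 25, 35, 45, 55, 65, 75
Σfm = 15×5 + 21×15 + 27×25 + 33×35 + 22×45 + 26×55 + 22×65 + 18×75 = 7420
n = Σf = 184
Mean = 7420 / 184 = 40.3261

40.33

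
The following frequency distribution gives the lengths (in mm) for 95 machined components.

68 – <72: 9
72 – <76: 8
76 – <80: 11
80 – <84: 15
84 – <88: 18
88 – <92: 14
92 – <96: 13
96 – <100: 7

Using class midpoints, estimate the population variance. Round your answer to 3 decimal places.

Midpoints: 70, 74, 78, 82, 86, 90, 94, 98
n = 95, Σfm = 8026, mean = 84.4842
Σfm² = 684316
Σf(m − x̄)² = Σfm² − (Σfm)²/n = 684316 − 8026²/95 = 6245.7263
Population variance = 6245.7263 / 95 = 65.7445

65.744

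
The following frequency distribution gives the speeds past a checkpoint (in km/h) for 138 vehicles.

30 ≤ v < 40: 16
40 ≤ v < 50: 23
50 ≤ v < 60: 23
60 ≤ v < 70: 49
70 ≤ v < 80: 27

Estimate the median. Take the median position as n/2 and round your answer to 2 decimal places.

61.43

Cumulative frequencies: 16, 39, 62, 111, 138
n = 138; position = n/2 = 69.
This falls in the class 60 ≤ v < 70: L = 60, F = 62, f = 49, h = 10.
Median ≈ 60 + ((69 − 62) / 49) × 10 = 61.4286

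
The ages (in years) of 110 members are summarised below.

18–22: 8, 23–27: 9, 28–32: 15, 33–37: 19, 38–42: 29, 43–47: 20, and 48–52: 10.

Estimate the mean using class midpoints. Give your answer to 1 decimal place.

Midpoints: 20, 25, 30, 35, 40, 45, 50
Σfm = 8×20 + 9×25 + 15×30 + 19×35 + 29×40 + 20×45 + 10×50 = 4060
n = Σf = 110
Mean = 4060 / 110 = 36.9091

36.9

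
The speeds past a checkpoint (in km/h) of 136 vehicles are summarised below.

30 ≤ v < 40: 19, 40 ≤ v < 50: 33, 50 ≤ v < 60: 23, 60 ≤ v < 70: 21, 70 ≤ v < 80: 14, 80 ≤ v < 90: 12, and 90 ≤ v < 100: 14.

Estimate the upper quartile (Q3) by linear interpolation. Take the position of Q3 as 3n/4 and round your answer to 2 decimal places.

74.29

Cumulative frequencies: 19, 52, 75, 96, 110, 122, 136
n = 136; position = 3n/4 = 102.
This falls in the class 70 ≤ v < 80: L = 70, F = 96, f = 14, h = 10.
Upper quartile ≈ 70 + ((102 − 96) / 14) × 10 = 74.2857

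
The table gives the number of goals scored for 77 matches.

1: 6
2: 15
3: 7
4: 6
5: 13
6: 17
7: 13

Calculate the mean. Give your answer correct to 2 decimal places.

Values: 1, 2, 3, 4, 5, 6, 7
Σfx = 6×1 + 15×2 + 7×3 + 6×4 + 13×5 + 17×6 + 13×7 = 339
n = Σf = 77
Mean = 339 / 77 = 4.4026

4.40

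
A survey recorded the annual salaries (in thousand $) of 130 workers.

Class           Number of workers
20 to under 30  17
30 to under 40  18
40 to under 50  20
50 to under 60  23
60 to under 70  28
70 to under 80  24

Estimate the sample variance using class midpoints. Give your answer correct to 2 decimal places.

280.32

Midpoints: 25, 35, 45, 55, 65, 75
n = 130, Σfm = 6840, mean = 52.6154
Σfm² = 396050
Σf(m − x̄)² = Σfm² − (Σfm)²/n = 396050 − 6840²/130 = 36160.7692
Sample variance = 36160.7692 / 129 = 280.3160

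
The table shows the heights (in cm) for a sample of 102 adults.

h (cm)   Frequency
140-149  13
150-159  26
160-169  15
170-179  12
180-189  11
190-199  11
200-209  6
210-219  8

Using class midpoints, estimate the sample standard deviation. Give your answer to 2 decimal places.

21.52

Midpoints: 144.5, 154.5, 164.5, 174.5, 184.5, 194.5, 204.5, 214.5
n = 102, Σfm = 17569, mean = 172.2451
Σfm² = 3072955.5
Σf(m − x̄)² = Σfm² − (Σfm)²/n = 3072955.5 − 17569²/102 = 46781.3725
Sample variance = 46781.3725 / 101 = 463.1819
Standard deviation = √463.1819 = 21.5217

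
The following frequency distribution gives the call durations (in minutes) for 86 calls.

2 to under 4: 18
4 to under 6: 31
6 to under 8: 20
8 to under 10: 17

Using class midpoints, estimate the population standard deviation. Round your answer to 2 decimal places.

2.06

Midpoints: 3, 5, 7, 9
n = 86, Σfm = 502, mean = 5.8372
Σfm² = 3294
Σf(m − x̄)² = Σfm² − (Σfm)²/n = 3294 − 502²/86 = 363.7209
Population variance = 363.7209 / 86 = 4.2293
Standard deviation = √4.2293 = 2.0565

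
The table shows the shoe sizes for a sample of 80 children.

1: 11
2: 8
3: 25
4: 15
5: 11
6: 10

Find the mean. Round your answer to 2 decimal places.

Values: 1, 2, 3, 4, 5, 6
Σfx = 11×1 + 8×2 + 25×3 + 15×4 + 11×5 + 10×6 = 277
n = Σf = 80
Mean = 277 / 80 = 3.4625

3.46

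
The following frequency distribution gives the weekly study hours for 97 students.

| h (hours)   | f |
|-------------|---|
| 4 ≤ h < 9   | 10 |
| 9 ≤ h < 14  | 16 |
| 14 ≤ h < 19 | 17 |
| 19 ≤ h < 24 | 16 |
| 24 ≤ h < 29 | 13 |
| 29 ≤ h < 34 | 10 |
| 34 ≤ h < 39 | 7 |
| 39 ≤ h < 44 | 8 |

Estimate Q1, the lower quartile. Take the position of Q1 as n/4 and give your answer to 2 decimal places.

13.45

Cumulative frequencies: 10, 26, 43, 59, 72, 82, 89, 97
n = 97; position = n/4 = 24.25.
This falls in the class 9 ≤ h < 14: L = 9, F = 10, f = 16, h = 5.
Lower quartile ≈ 9 + ((24.25 − 10) / 16) × 5 = 13.4531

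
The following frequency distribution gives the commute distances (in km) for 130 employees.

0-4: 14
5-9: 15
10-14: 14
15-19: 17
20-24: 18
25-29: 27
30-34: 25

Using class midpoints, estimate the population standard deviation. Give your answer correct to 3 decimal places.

10.023

Midpoints: 2, 7, 12, 17, 22, 27, 32
n = 130, Σfm = 2515, mean = 19.3462
Σfm² = 61715
Σf(m − x̄)² = Σfm² − (Σfm)²/n = 61715 − 2515²/130 = 13059.4231
Population variance = 13059.4231 / 130 = 100.4571
Standard deviation = √100.4571 = 10.0228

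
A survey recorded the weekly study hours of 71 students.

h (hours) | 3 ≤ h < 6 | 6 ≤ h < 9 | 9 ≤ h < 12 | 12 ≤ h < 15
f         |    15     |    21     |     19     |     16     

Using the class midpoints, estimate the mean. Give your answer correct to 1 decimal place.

Midpoints: 4.5, 7.5, 10.5, 13.5
Σfm = 15×4.5 + 21×7.5 + 19×10.5 + 16×13.5 = 640.5
n = Σf = 71
Mean = 640.5 / 71 = 9.0211

9.0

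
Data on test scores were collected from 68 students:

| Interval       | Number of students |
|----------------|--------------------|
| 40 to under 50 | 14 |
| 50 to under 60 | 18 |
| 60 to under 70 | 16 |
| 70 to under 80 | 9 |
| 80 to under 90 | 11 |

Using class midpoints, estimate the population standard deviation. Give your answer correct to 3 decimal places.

13.487

Midpoints: 45, 55, 65, 75, 85
n = 68, Σfm = 4270, mean = 62.7941
Σfm² = 280500
Σf(m − x̄)² = Σfm² − (Σfm)²/n = 280500 − 4270²/68 = 12369.1176
Population variance = 12369.1176 / 68 = 181.8988
Standard deviation = √181.8988 = 13.4870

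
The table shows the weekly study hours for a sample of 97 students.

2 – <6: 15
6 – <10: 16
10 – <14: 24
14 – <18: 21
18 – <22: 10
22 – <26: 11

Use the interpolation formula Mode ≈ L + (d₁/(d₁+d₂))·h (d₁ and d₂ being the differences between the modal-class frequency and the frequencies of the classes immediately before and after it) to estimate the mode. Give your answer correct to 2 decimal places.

Modal class: 10 – <14 (highest frequency 24).
d₁ = 24 − 16 = 8, d₂ = 24 − 21 = 3
Mode ≈ 10 + (8/(8+3)) × 4 = 10 + 2.9091 = 12.9091

12.91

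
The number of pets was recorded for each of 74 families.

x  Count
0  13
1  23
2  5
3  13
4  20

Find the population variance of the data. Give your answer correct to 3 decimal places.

Values: 0, 1, 2, 3, 4
n = 74, Σfx = 152, mean = 2.0541
Σfx² = 480
Σf(x − x̄)² = Σfx² − (Σfx)²/n = 480 − 152²/74 = 167.7838
Population variance = 167.7838 / 74 = 2.2673

2.267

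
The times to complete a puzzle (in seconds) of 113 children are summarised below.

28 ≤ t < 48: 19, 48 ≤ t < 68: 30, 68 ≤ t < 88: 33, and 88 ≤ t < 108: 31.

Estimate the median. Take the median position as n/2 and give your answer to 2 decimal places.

Cumulative frequencies: 19, 49, 82, 113
n = 113; position = n/2 = 56.5.
This falls in the class 68 ≤ t < 88: L = 68, F = 49, f = 33, h = 20.
Median ≈ 68 + ((56.5 − 49) / 33) × 20 = 72.5455

72.55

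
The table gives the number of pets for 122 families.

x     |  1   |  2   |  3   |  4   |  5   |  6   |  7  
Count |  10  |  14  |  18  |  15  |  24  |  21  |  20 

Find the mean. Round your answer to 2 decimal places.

4.41

Values: 1, 2, 3, 4, 5, 6, 7
Σfx = 10×1 + 14×2 + 18×3 + 15×4 + 24×5 + 21×6 + 20×7 = 538
n = Σf = 122
Mean = 538 / 122 = 4.4098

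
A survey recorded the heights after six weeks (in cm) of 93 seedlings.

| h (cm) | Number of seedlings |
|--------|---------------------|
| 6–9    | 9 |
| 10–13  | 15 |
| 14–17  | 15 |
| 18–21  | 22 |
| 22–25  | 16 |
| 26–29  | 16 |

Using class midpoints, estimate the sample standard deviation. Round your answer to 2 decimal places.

6.32

Midpoints: 7.5, 11.5, 15.5, 19.5, 23.5, 27.5
n = 93, Σfm = 1717.5, mean = 18.4677
Σfm² = 35395.25
Σf(m − x̄)² = Σfm² − (Σfm)²/n = 35395.25 − 1717.5²/93 = 3676.9032
Sample variance = 3676.9032 / 92 = 39.9663
Standard deviation = √39.9663 = 6.3219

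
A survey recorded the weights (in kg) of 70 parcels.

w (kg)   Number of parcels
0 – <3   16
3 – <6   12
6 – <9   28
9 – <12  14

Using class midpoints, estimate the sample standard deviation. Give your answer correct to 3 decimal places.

Midpoints: 1.5, 4.5, 7.5, 10.5
n = 70, Σfm = 435, mean = 6.2143
Σfm² = 3397.5
Σf(m − x̄)² = Σfm² − (Σfm)²/n = 3397.5 − 435²/70 = 694.2857
Sample variance = 694.2857 / 69 = 10.0621
Standard deviation = √10.0621 = 3.1721

3.172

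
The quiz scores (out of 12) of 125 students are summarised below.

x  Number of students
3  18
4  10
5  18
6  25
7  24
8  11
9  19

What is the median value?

Cumulative frequencies: 18, 28, 46, 71, 95, 106, 125
n = 125, so the median is the value in position (n+1)/2 = 63.
Position 63 falls at value 6.

6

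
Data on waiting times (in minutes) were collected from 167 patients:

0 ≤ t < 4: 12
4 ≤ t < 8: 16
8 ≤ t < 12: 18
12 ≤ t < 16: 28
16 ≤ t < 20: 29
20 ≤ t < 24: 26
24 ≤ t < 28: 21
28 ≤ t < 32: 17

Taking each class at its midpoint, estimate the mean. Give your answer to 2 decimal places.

17.02

Midpoints: 2, 6, 10, 14, 18, 22, 26, 30
Σfm = 12×2 + 16×6 + 18×10 + 28×14 + 29×18 + 26×22 + 21×26 + 17×30 = 2842
n = Σf = 167
Mean = 2842 / 167 = 17.0180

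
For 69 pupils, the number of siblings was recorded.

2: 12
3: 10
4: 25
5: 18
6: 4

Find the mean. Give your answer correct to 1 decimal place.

3.9

Values: 2, 3, 4, 5, 6
Σfx = 12×2 + 10×3 + 25×4 + 18×5 + 4×6 = 268
n = Σf = 69
Mean = 268 / 69 = 3.8841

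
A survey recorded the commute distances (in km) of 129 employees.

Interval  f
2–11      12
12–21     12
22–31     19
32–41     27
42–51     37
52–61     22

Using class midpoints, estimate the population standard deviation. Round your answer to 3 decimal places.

15.249

Midpoints: 6.5, 16.5, 26.5, 36.5, 46.5, 56.5
n = 129, Σfm = 4728.5, mean = 36.6550
Σfm² = 203320.25
Σf(m − x̄)² = Σfm² − (Σfm)²/n = 203320.25 − 4728.5²/129 = 29996.8992
Population variance = 29996.8992 / 129 = 232.5341
Standard deviation = √232.5341 = 15.2491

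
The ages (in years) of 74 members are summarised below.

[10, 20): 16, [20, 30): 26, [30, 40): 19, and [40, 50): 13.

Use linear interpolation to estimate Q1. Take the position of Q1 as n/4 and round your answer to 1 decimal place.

21.0

Cumulative frequencies: 16, 42, 61, 74
n = 74; position = n/4 = 18.5.
This falls in the class [20, 30): L = 20, F = 16, f = 26, h = 10.
Lower quartile ≈ 20 + ((18.5 − 16) / 26) × 10 = 20.9615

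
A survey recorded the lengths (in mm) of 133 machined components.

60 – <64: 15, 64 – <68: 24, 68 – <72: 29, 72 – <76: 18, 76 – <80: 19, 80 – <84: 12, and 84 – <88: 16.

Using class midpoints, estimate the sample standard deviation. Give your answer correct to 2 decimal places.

7.50

Midpoints: 62, 66, 70, 74, 78, 82, 86
n = 133, Σfm = 9718, mean = 73.0677
Σfm² = 717492
Σf(m − x̄)² = Σfm² − (Σfm)²/n = 717492 − 9718²/133 = 7420.3910
Sample variance = 7420.3910 / 132 = 56.2151
Standard deviation = √56.2151 = 7.4977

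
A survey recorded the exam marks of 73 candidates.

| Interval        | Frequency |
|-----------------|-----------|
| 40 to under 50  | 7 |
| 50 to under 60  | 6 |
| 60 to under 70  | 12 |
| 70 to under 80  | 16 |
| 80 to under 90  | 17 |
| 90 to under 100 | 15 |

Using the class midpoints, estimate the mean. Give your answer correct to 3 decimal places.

Midpoints: 45, 55, 65, 75, 85, 95
Σfm = 7×45 + 6×55 + 12×65 + 16×75 + 17×85 + 15×95 = 5495
n = Σf = 73
Mean = 5495 / 73 = 75.2740

75.274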